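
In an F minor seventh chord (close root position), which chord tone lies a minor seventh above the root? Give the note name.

Eb

The chord tones of Fm7 (F minor seventh) are F–Ab–C–Eb.
The root is F. A minor seventh above F is Eb.
Eb is the chord's 7th.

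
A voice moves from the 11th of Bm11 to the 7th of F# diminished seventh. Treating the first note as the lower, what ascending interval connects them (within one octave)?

d8

The 11th of Bm11 is E; the 7th of F# diminished seventh is Eb.
From E to Eb: 11 semitones over an octave = diminished.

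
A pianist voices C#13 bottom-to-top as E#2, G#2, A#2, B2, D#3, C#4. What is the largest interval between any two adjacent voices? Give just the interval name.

minor seventh

Adjacent intervals: E#2→G#2 = minor third; G#2→A#2 = major second; A#2→B2 = minor second; B2→D#3 = major third; D#3→C#4 = minor seventh.
The largest is D#3 to C#4, a minor seventh (10 semitones).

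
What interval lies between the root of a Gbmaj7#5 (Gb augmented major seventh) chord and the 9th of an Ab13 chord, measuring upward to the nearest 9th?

M3

The root of Gbmaj7#5 (Gb augmented major seventh) is Gb; the 9th of Ab13 is Bb.
Gb up to Bb spans 3 letter names and 4 semitones — a major third.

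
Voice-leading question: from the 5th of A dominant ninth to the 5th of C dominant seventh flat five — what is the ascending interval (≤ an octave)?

A dominant ninth has E as its 5th, and C dominant seventh flat five has Gb as its 5th.
3 letter names make it a third; at 2 semitones (a whole step narrower than major) the quality is diminished.

d3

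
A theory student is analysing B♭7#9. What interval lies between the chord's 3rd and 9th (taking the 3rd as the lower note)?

Spelling the chord: B♭-D-F-A♭-C♯.
So we need the interval from D up to C♯.
D up to C♯ spans 7 letter names and 11 semitones — a major seventh.

major seventh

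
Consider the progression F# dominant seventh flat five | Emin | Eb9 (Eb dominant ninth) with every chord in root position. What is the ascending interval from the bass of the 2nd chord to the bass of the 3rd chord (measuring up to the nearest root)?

The roots are E and Eb.
8 letter names make it an octave; at 11 semitones (a half step narrower than perfect) the quality is diminished.

diminished 8th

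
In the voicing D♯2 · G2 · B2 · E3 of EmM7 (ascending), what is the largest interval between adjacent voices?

perfect fourth

Adjacent intervals: D♯2→G2 = diminished fourth; G2→B2 = major third; B2→E3 = perfect fourth.
The largest is B2 to E3, a perfect fourth (5 semitones).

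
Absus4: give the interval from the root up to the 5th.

Absus4 (Ab sus4) is spelled Ab, Db, Eb.
So we need the interval from Ab up to Eb.
From Ab to Eb is 7 semitones, exactly the perfect fifth.

perfect fifth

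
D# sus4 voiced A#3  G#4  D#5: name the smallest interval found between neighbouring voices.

Adjacent intervals: A#3→G#4 = minor seventh; G#4→D#5 = perfect fifth.
The smallest is G#4 to D#5, a perfect fifth (7 semitones).

perfect fifth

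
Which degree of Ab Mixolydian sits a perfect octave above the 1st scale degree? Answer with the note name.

Ab

The scale is Ab Bb C Db Eb F Gb.
The 1st scale degree is Ab; a perfect octave above that is Ab — scale degree 1.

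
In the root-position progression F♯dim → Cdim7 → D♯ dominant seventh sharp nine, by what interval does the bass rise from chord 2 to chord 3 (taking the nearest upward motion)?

augmented second

The roots are C and D♯.
C up to D♯ is 3 semitones, a half step wider than a major second, so the interval is augmented.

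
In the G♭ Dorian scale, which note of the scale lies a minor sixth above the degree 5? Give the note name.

Bbb

The scale is G♭ A♭ B𝄫 C♭ D♭ E♭ F♭.
The degree 5 is D♭; a minor sixth above that is B𝄫 — scale degree 3.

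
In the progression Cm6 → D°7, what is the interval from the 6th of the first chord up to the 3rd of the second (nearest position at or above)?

Cm6 has A as its 6th, and D°7 has F as its 3rd.
A up to F is 8 semitones, a half step narrower than a major sixth, so the interval is minor.

minor sixth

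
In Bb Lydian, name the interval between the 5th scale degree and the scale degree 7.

The scale runs Bb C D E F G A.
That puts F below A.
From F to A is 4 semitones, exactly the major third.

major 3rd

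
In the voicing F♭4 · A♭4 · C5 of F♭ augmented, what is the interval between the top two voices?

Those voices are A♭4 and C5.
Counting 3 letters and 4 half steps from A♭ gives a major third.

M3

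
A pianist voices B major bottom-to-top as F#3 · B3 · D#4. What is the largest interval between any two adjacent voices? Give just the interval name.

Adjacent intervals: F#3→B3 = perfect fourth; B3→D#4 = major third.
The largest is F#3 to B3, a perfect fourth (5 semitones).

perfect 4th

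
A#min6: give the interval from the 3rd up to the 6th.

Spelling the chord: A# C# E# F##.
So we need the interval from C# up to F##.
4 letter names make it a fourth; at 6 semitones (a half step wider than perfect) the quality is augmented.

augmented 4th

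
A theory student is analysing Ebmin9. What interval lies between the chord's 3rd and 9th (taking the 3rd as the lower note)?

The chord tones of Ebm9 (Eb minor ninth) are Eb–Gb–Bb–Db–F.
So we need the interval from Gb up to F.
From Gb to F is 11 semitones, exactly the major seventh.

major seventh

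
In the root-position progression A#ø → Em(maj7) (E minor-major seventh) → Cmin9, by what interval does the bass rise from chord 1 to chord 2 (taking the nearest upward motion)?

The roots are A# and E.
A# up to E is 6 semitones, a half step narrower than a perfect fifth, so the interval is diminished.

diminished 5th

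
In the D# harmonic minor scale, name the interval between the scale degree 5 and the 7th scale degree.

major 3rd

Spelling the D# harmonic minor scale: D# E# F# G# A# B C##.
Scale degree 5 = A#; degree 7 = C##.
Counting 3 letters and 4 half steps from A# gives a major third.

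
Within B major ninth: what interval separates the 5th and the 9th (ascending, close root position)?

B major ninth: B D# F# A# C#.
So we need the interval from F# up to C#.
F# up to C# spans 5 letter names and 7 semitones — a perfect fifth.

perfect 5th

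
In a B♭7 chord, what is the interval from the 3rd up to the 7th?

The chord tones of B♭7 are B♭-D-F-A♭.
The 3rd is D and the 7th is A♭.
5 letter names make it a fifth; at 6 semitones (a half step narrower than perfect) the quality is diminished.
This 3–7 tritone is the characteristic tension at the heart of the dominant sound.

d5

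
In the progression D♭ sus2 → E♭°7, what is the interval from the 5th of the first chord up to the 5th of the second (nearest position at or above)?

minor 2nd

The 5th of D♭ sus2 is A♭; the 5th of E♭°7 is B𝄫.
A♭ up to B𝄫 is 1 semitone, a half step narrower than a major second, so the interval is minor.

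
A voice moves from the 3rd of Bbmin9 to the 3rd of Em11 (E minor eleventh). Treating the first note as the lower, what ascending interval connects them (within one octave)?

Bbmin9 has Db as its 3rd, and Em11 (E minor eleventh) has G as its 3rd.
From Db to G: 6 semitones over a fourth = augmented.

augmented 4th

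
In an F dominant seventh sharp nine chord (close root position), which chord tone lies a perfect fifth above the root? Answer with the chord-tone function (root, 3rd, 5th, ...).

Spelling the chord: F-A-C-Eb-G#.
The root is F. A perfect fifth above F is C.
C is the chord's 5th.

5th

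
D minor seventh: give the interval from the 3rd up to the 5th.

D minor seventh is spelled D F A C.
So we need the interval from F up to A.
Counting 3 letters and 4 half steps from F gives a major third.

major third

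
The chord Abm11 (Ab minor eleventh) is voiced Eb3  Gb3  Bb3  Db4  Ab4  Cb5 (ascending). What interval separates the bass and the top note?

minor thirteenth

The outer voices are Eb3 and Cb5.
13 letter names make it a thirteenth; at 20 semitones (a half step narrower than major) the quality is minor.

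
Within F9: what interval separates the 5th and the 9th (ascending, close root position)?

perfect 5th

F dominant ninth is spelled F-A-C-Eb-G.
The 5th is C and the 9th is G.
From C to G is 7 semitones, exactly the perfect fifth.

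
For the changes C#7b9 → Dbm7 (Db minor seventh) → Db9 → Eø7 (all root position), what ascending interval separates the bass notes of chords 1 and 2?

The roots are C# and Db.
2 letter names make it a second; at 0 semitones (a whole step narrower than major) the quality is diminished.

d2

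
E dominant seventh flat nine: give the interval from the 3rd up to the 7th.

diminished fifth

E7b9: E–G#–B–D–F.
That puts G# below D.
5 letter names make it a fifth; at 6 semitones (a half step narrower than perfect) the quality is diminished.
That tritone between 3rd and 7th is what gives the dominant seventh its pull toward resolution.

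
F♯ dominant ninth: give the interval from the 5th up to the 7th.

The chord tones of F♯ dominant ninth are F♯, A♯, C♯, E, G♯.
That puts C♯ below E.
3 letter names make it a third; at 3 semitones (a half step narrower than major) the quality is minor.

m3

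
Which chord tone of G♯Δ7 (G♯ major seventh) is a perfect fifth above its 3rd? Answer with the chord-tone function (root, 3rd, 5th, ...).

The chord tones of G♯maj7 are G♯, B♯, D♯, F𝄪.
The 3rd is B♯. A perfect fifth above B♯ is F𝄪.
F𝄪 is the chord's 7th.

7th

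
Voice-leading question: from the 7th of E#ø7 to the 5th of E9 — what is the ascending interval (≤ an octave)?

minor sixth

E#ø7 has D# as its 7th, and E9 has B as its 5th.
D# up to B is 8 semitones, a half step narrower than a major sixth, so the interval is minor.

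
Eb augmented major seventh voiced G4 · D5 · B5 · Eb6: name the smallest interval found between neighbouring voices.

diminished fourth

Adjacent intervals: G4→D5 = perfect fifth; D5→B5 = major sixth; B5→Eb6 = diminished fourth.
The smallest is B5 to Eb6, a diminished fourth (4 semitones).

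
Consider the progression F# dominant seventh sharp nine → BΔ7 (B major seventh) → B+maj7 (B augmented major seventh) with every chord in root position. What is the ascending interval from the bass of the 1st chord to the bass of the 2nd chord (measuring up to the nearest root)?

perfect fourth

The roots are F# and B.
F# up to B spans 4 letter names and 5 semitones — a perfect fourth.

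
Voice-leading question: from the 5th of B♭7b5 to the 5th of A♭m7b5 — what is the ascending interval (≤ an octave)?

minor 7th

B♭7b5 has F♭ as its 5th, and A♭m7b5 has E𝄫 as its 5th.
From F♭ to E𝄫: 10 semitones over a seventh = minor.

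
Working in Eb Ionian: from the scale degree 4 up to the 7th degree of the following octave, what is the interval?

Eb major: Eb F G Ab Bb C D.
Scale degree 4 = Ab; scale degree 7 (up an octave) = D.
11 letter names make it an eleventh; at 18 semitones (a half step wider than perfect) the quality is augmented.

augmented eleventh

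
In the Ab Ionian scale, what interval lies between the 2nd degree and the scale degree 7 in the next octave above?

M13

Spelling the Ab Ionian scale: Ab Bb C Db Eb F G.
The 2nd degree is Bb and the scale degree 7 (up an octave) is G.
Counting 13 letters and 21 half steps from Bb gives a major thirteenth.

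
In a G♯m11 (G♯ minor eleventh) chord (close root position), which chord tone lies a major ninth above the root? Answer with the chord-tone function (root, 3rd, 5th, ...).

9th

G♯m11 (G♯ minor eleventh): G♯–B–D♯–F♯–A♯–C♯.
The root is G♯. A major ninth above G♯ is A♯.
A♯ is the chord's 9th.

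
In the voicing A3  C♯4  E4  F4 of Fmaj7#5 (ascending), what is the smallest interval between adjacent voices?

minor 2nd

Adjacent intervals: A3→C♯4 = major third; C♯4→E4 = minor third; E4→F4 = minor second.
The smallest is E4 to F4, a minor second (1 semitone).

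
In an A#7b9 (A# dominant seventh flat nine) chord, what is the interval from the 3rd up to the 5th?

Spelling the chord: A#, C##, E#, G#, B.
That puts C## below E#.
3 letter names make it a third; at 3 semitones (a half step narrower than major) the quality is minor.

m3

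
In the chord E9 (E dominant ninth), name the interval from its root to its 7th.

Spelling the chord: E, G#, B, D, F#.
Root = E; 7th = D.
7 letter names make it a seventh; at 10 semitones (a half step narrower than major) the quality is minor.

minor seventh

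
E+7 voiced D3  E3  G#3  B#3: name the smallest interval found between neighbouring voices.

Adjacent intervals: D3→E3 = major second; E3→G#3 = major third; G#3→B#3 = major third.
The smallest is D3 to E3, a major second (2 semitones).

major second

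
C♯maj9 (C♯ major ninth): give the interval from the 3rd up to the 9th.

Spelling the chord: C♯-E♯-G♯-B♯-D♯.
So we need the interval from E♯ up to D♯.
From E♯ to D♯: 10 semitones over a seventh = minor.

minor seventh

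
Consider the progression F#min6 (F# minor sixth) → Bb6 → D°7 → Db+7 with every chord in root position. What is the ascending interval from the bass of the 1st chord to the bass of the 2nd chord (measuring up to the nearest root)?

d4

The roots are F# and Bb.
From F# to Bb: 4 semitones over a fourth = diminished.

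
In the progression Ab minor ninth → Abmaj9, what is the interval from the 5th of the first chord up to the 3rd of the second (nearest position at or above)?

The 5th of Ab minor ninth is Eb; the 3rd of Abmaj9 is C.
Eb up to C spans 6 letter names and 9 semitones — a major sixth.

major sixth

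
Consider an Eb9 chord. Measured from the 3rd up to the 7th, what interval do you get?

The chord tones of Eb9 (Eb dominant ninth) are Eb G Bb Db F.
So we need the interval from G up to Db.
5 letter names make it a fifth; at 6 semitones (a half step narrower than perfect) the quality is diminished.

diminished 5th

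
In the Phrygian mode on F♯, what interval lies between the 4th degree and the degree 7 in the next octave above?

perfect 11th

The scale runs F♯ G A B C♯ D E.
That puts B below E.
B up to E spans 11 letter names and 17 semitones — a perfect eleventh.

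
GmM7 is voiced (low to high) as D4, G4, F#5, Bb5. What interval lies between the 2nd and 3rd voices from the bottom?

Those voices are G4 and F#5.
G up to F# spans 7 letter names and 11 semitones — a major seventh.

major seventh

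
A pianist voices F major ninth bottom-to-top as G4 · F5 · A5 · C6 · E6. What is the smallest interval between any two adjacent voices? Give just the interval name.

Adjacent intervals: G4→F5 = minor seventh; F5→A5 = major third; A5→C6 = minor third; C6→E6 = major third.
The smallest is A5 to C6, a minor third (3 semitones).

m3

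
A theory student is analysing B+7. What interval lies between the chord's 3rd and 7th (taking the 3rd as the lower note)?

Baug7 (B augmented seventh) is spelled B, D#, F##, A.
The 3rd is D# and the 7th is A.
D# up to A is 6 semitones, a half step narrower than a perfect fifth, so the interval is diminished.

diminished fifth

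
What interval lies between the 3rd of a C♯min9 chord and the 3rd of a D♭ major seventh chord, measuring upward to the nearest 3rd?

minor 2nd

The 3rd of C♯min9 is E; the 3rd of D♭ major seventh is F.
From E to F: 1 semitone over a second = minor.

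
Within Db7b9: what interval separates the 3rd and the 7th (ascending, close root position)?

The chord tones of Db7b9 (Db dominant seventh flat nine) are Db, F, Ab, Cb, Ebb.
So we need the interval from F up to Cb.
F up to Cb is 6 semitones, a half step narrower than a perfect fifth, so the interval is diminished.

diminished fifth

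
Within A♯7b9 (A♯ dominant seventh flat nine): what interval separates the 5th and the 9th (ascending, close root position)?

d5

A♯7b9: A♯, C𝄪, E♯, G♯, B.
5th = E♯; 9th = B.
From E♯ to B: 6 semitones over a fifth = diminished.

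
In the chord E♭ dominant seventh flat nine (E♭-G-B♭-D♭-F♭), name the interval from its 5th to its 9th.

diminished fifth

5th = B♭; 9th = F♭.
From B♭ to F♭: 6 semitones over a fifth = diminished.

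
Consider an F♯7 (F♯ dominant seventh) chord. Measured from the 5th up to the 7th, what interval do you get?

minor 3rd

The chord tones of F♯ dominant seventh are F♯–A♯–C♯–E.
5th = C♯; 7th = E.
3 letter names make it a third; at 3 semitones (a half step narrower than major) the quality is minor.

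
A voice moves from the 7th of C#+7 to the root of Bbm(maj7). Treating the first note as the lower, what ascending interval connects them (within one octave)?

The 7th of C#+7 is B; the root of Bbm(maj7) is Bb.
From B to Bb: 11 semitones over an octave = diminished.

diminished 8th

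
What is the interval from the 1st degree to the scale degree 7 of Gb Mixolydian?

minor seventh

Gb mixolydian: Gb Ab Bb Cb Db Eb Fb.
The 1st degree is Gb and the 7th degree is Fb.
From Gb to Fb: 10 semitones over a seventh = minor.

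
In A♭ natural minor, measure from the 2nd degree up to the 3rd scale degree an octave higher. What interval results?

Spelling A♭ natural minor: A♭ B♭ C♭ D♭ E♭ F♭ G♭.
2nd degree = B♭; degree 3 (up an octave) = C♭.
From B♭ to C♭: 13 semitones over a ninth = minor.

m9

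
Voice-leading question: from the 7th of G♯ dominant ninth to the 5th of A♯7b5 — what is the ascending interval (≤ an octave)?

G♯ dominant ninth has F♯ as its 7th, and A♯7b5 has E as its 5th.
F♯ up to E is 10 semitones, a half step narrower than a major seventh, so the interval is minor.

minor 7th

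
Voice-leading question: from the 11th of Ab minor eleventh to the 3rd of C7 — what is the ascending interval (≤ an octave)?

augmented 2nd

Ab minor eleventh has Db as its 11th, and C7 has E as its 3rd.
2 letter names make it a second; at 3 semitones (a half step wider than major) the quality is augmented.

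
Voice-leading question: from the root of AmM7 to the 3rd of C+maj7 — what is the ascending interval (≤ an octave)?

perfect 5th

AmM7 has A as its root, and C+maj7 has E as its 3rd.
From A to E is 7 semitones, exactly the perfect fifth.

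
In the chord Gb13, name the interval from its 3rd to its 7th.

diminished fifth

Gb13: Gb–Bb–Db–Fb–Ab–Eb.
That puts Bb below Fb.
From Bb to Fb: 6 semitones over a fifth = diminished.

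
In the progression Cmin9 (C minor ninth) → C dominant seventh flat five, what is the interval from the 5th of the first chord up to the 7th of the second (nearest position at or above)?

minor third

The 5th of Cmin9 (C minor ninth) is G; the 7th of C dominant seventh flat five is B♭.
3 letter names make it a third; at 3 semitones (a half step narrower than major) the quality is minor.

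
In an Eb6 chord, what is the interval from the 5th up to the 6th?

The chord tones of Eb6 are Eb G Bb C.
5th = Bb; 6th = C.
Bb up to C spans 2 letter names and 2 semitones — a major second.

M2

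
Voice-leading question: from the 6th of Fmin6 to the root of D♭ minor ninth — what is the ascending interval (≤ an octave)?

diminished octave

Fmin6 has D as its 6th, and D♭ minor ninth has D♭ as its root.
From D to D♭: 11 semitones over an octave = diminished.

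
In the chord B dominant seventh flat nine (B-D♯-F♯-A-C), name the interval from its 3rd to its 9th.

The 3rd is D♯ and the 9th is C.
7 letter names make it a seventh; at 9 semitones (a whole step narrower than major) the quality is diminished.

diminished seventh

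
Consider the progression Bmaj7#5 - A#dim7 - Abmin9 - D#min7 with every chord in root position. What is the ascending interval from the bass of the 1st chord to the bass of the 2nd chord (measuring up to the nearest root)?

major seventh

The roots are B and A#.
B up to A# spans 7 letter names and 11 semitones — a major seventh.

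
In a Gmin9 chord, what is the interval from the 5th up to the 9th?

perfect fifth

Spelling the chord: G–Bb–D–F–A.
That puts D below A.
Counting 5 letters and 7 half steps from D gives a perfect fifth.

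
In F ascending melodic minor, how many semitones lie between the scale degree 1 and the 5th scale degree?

7

The scale is F G A♭ B♭ C D E.
F up to C is a perfect fifth — 7 semitones.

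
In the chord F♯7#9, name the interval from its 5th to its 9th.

The chord tones of F♯7#9 are F♯ A♯ C♯ E G𝄪.
The 5th is C♯ and the 9th is G𝄪.
5 letter names make it a fifth; at 8 semitones (a half step wider than perfect) the quality is augmented.

augmented 5th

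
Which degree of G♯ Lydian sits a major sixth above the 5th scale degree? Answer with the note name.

B#

The scale is G♯ A♯ B♯ C𝄪 D♯ E♯ F𝄪.
The 5th scale degree is D♯; a major sixth above that is B♯ — scale degree 3.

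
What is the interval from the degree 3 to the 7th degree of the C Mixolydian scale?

d5

The scale runs C D E F G A B♭.
The degree 3 is E and the scale degree 7 is B♭.
From E to B♭: 6 semitones over a fifth = diminished.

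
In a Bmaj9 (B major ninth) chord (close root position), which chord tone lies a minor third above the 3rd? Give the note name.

The chord tones of B major ninth are B D♯ F♯ A♯ C♯.
The 3rd is D♯. A minor third above D♯ is F♯.
F♯ is the chord's 5th.

F#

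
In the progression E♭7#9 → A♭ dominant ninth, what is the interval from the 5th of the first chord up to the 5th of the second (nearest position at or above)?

The 5th of E♭7#9 is B♭; the 5th of A♭ dominant ninth is E♭.
Counting 4 letters and 5 half steps from B♭ gives a perfect fourth.

perfect fourth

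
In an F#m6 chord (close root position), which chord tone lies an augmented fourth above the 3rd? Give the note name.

The chord tones of F#min6 are F#–A–C#–D#.
The 3rd is A. An augmented fourth above A is D#.
D# is the chord's 6th.

D#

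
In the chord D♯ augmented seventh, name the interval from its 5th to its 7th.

Spelling the chord: D♯-F𝄪-A𝄪-C♯.
The 5th is A𝄪 and the 7th is C♯.
3 letter names make it a third; at 2 semitones (a whole step narrower than major) the quality is diminished.

diminished 3rd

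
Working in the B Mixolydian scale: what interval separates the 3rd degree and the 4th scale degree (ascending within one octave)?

minor 2nd

B mixolydian: B C♯ D♯ E F♯ G♯ A.
The 3rd degree is D♯ and the 4th degree is E.
2 letter names make it a second; at 1 semitone (a half step narrower than major) the quality is minor.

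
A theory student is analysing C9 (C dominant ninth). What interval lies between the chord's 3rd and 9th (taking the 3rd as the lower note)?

minor 7th

C9 (C dominant ninth) is spelled C E G B♭ D.
That puts E below D.
E up to D is 10 semitones, a half step narrower than a major seventh, so the interval is minor.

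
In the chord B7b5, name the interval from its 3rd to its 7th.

d5

B7b5 (B dominant seventh flat five) is spelled B–D♯–F–A.
That puts D♯ below A.
5 letter names make it a fifth; at 6 semitones (a half step narrower than perfect) the quality is diminished.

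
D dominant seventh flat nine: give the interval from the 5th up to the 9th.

D7b9: D, F♯, A, C, E♭.
The 5th is A and the 9th is E♭.
From A to E♭: 6 semitones over a fifth = diminished.

diminished 5th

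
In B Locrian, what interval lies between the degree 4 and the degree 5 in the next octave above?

minor ninth

The scale runs B C D E F G A.
That puts E below F.
From E to F: 13 semitones over a ninth = minor.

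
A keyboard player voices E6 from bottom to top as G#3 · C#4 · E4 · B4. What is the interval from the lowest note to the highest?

minor tenth

The outer voices are G#3 and B4.
10 letter names make it a tenth; at 15 semitones (a half step narrower than major) the quality is minor.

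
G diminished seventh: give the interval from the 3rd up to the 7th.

G diminished seventh is spelled G-B♭-D♭-F♭.
So we need the interval from B♭ up to F♭.
5 letter names make it a fifth; at 6 semitones (a half step narrower than perfect) the quality is diminished.

diminished fifth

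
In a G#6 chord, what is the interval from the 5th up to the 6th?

major second

The chord tones of G# major sixth are G#-B#-D#-E#.
5th = D#; 6th = E#.
From D# to E# is 2 semitones, exactly the major second.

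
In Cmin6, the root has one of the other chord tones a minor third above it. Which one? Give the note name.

Eb

The chord tones of Cmin6 (C minor sixth) are C–E♭–G–A.
The root is C. A minor third above C is E♭.
E♭ is the chord's 3rd.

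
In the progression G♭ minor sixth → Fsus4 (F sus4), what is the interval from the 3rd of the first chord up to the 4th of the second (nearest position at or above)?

augmented 1st

G♭ minor sixth has B𝄫 as its 3rd, and Fsus4 (F sus4) has B♭ as its 4th.
From B𝄫 to B♭: 1 semitone over a unison = augmented.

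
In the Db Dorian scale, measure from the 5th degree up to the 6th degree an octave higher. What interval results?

The scale runs Db Eb Fb Gb Ab Bb Cb.
5th degree = Ab; degree 6 (up an octave) = Bb.
From Ab to Bb is 14 semitones, exactly the major ninth.

major 9th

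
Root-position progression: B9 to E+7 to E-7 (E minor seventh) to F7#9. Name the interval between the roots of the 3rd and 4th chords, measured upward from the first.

The roots are E and F.
From E to F: 1 semitone over a second = minor.

minor second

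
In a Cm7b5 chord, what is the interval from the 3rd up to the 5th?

minor third

Cm7b5 is spelled C–E♭–G♭–B♭.
So we need the interval from E♭ up to G♭.
E♭ up to G♭ is 3 semitones, a half step narrower than a major third, so the interval is minor.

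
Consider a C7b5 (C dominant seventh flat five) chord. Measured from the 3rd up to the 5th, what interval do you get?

C7b5 (C dominant seventh flat five): C E G♭ B♭.
The 3rd is E and the 5th is G♭.
E up to G♭ is 2 semitones, a whole step narrower than a major third, so the interval is diminished.

diminished 3rd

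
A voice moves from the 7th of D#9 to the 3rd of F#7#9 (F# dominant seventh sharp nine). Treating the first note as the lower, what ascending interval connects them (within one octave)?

The 7th of D#9 is C#; the 3rd of F#7#9 (F# dominant seventh sharp nine) is A#.
C# up to A# spans 6 letter names and 9 semitones — a major sixth.

M6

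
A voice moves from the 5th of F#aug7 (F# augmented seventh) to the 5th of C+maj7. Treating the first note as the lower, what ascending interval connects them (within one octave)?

diminished fifth

The 5th of F#aug7 (F# augmented seventh) is C##; the 5th of C+maj7 is G#.
C## up to G# is 6 semitones, a half step narrower than a perfect fifth, so the interval is diminished.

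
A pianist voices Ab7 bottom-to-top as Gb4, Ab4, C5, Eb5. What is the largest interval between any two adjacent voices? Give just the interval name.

Adjacent intervals: Gb4→Ab4 = major second; Ab4→C5 = major third; C5→Eb5 = minor third.
The largest is Ab4 to C5, a major third (4 semitones).

M3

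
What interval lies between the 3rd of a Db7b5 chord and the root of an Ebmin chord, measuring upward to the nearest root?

Db7b5 has F as its 3rd, and Ebmin has Eb as its root.
7 letter names make it a seventh; at 10 semitones (a half step narrower than major) the quality is minor.

minor seventh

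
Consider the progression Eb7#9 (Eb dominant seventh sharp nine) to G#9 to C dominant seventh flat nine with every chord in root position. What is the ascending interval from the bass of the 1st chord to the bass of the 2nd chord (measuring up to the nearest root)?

The roots are Eb and G#.
From Eb to G#: 5 semitones over a third = augmented.

A3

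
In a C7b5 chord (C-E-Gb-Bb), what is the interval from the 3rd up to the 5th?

The 3rd is E and the 5th is Gb.
E up to Gb is 2 semitones, a whole step narrower than a major third, so the interval is diminished.

diminished 3rd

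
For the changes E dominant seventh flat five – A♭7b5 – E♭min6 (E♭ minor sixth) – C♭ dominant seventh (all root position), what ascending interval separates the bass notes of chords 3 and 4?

The roots are E♭ and C♭.
6 letter names make it a sixth; at 8 semitones (a half step narrower than major) the quality is minor.

minor sixth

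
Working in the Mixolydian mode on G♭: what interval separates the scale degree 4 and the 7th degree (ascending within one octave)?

perfect fourth

Spelling the Mixolydian mode on G♭: G♭ A♭ B♭ C♭ D♭ E♭ F♭.
Scale degree 4 = C♭; 7th degree = F♭.
Counting 4 letters and 5 half steps from C♭ gives a perfect fourth.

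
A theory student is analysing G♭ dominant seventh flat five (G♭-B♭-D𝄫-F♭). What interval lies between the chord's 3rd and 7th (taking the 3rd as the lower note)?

d5

So we need the interval from B♭ up to F♭.
B♭ up to F♭ is 6 semitones, a half step narrower than a perfect fifth, so the interval is diminished.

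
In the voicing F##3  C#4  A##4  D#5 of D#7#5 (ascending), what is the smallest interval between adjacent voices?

d4

Adjacent intervals: F##3→C#4 = diminished fifth; C#4→A##4 = augmented sixth; A##4→D#5 = diminished fourth.
The smallest is A##4 to D#5, a diminished fourth (4 semitones).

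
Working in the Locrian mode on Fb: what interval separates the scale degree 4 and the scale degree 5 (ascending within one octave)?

minor second

Spelling the Locrian mode on Fb: Fb Gbb Abb Bbb Cbb Dbb Ebb.
Scale degree 4 = Bbb; 5th scale degree = Cbb.
Bbb up to Cbb is 1 semitone, a half step narrower than a major second, so the interval is minor.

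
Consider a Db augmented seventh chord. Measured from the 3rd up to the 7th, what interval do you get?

d5

The chord tones of Dbaug7 (Db augmented seventh) are Db F A Cb.
That puts F below Cb.
F up to Cb is 6 semitones, a half step narrower than a perfect fifth, so the interval is diminished.
That tritone between 3rd and 7th is what gives the dominant seventh its pull toward resolution.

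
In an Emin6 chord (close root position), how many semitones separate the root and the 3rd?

The chord tones of Em6 (E minor sixth) are E-G-B-C#.
E to G is a minor third: 3 semitones.

3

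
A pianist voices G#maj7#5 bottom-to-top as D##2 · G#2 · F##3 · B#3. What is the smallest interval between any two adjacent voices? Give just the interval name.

diminished fourth

Adjacent intervals: D##2→G#2 = diminished fourth; G#2→F##3 = major seventh; F##3→B#3 = perfect fourth.
The smallest is D##2 to G#2, a diminished fourth (4 semitones).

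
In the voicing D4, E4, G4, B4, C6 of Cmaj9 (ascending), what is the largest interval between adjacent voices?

Adjacent intervals: D4→E4 = major second; E4→G4 = minor third; G4→B4 = major third; B4→C6 = minor ninth.
The largest is B4 to C6, a minor ninth (13 semitones).

minor ninth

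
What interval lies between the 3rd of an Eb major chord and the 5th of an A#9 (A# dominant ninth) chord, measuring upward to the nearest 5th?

augmented sixth

The 3rd of Eb major is G; the 5th of A#9 (A# dominant ninth) is E#.
6 letter names make it a sixth; at 10 semitones (a half step wider than major) the quality is augmented.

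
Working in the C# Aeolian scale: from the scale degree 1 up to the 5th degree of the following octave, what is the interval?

perfect 12th

C# natural minor: C# D# E F# G# A B.
That puts C# below G#.
Counting 12 letters and 19 half steps from C# gives a perfect twelfth.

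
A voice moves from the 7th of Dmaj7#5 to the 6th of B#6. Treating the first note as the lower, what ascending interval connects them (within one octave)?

The 7th of Dmaj7#5 is C#; the 6th of B#6 is G##.
From C# to G##: 8 semitones over a fifth = augmented.

augmented fifth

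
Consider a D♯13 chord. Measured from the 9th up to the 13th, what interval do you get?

perfect fifth

Spelling the chord: D♯ F𝄪 A♯ C♯ E♯ B♯.
The 9th is E♯ and the 13th is B♯.
Counting 5 letters and 7 half steps from E♯ gives a perfect fifth.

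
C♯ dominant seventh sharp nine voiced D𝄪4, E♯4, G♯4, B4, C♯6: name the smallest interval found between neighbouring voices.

minor second

Adjacent intervals: D𝄪4→E♯4 = minor second; E♯4→G♯4 = minor third; G♯4→B4 = minor third; B4→C♯6 = major ninth.
The smallest is D𝄪4 to E♯4, a minor second (1 semitone).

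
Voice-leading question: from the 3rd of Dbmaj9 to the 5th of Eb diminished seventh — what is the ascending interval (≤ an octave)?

The 3rd of Dbmaj9 is F; the 5th of Eb diminished seventh is Bbb.
F up to Bbb is 4 semitones, a half step narrower than a perfect fourth, so the interval is diminished.

diminished fourth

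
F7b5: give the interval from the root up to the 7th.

m7

The chord tones of F7b5 (F dominant seventh flat five) are F-A-Cb-Eb.
So we need the interval from F up to Eb.
From F to Eb: 10 semitones over a seventh = minor.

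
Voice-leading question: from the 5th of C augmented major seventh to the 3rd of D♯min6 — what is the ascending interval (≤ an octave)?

The 5th of C augmented major seventh is G♯; the 3rd of D♯min6 is F♯.
From G♯ to F♯: 10 semitones over a seventh = minor.

minor seventh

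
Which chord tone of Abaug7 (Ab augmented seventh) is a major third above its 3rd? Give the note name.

E

Spelling the chord: Ab, C, E, Gb.
The 3rd is C. A major third above C is E.
E is the chord's 5th.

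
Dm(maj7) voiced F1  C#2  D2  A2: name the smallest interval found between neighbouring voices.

minor 2nd

Adjacent intervals: F1→C#2 = augmented fifth; C#2→D2 = minor second; D2→A2 = perfect fifth.
The smallest is C#2 to D2, a minor second (1 semitone).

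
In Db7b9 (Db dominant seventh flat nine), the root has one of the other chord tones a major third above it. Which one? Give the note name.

F

The chord tones of Db7b9 (Db dominant seventh flat nine) are Db-F-Ab-Cb-Ebb.
The root is Db. A major third above Db is F.
F is the chord's 3rd.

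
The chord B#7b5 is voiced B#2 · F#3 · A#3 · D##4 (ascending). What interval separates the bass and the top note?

M10

The outer voices are B#2 and D##4.
B# up to D## spans 10 letter names and 16 semitones — a major tenth.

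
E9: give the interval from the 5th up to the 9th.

E9 (E dominant ninth) is spelled E–G#–B–D–F#.
5th = B; 9th = F#.
Counting 5 letters and 7 half steps from B gives a perfect fifth.

perfect fifth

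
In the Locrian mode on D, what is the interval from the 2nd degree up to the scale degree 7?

D locrian: D E♭ F G A♭ B♭ C.
So we need the interval from E♭ up to C.
From E♭ to C is 9 semitones, exactly the major sixth.

major sixth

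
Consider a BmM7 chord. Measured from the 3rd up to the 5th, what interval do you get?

BmM7 is spelled B D F# A#.
The 3rd is D and the 5th is F#.
Counting 3 letters and 4 half steps from D gives a major third.

M3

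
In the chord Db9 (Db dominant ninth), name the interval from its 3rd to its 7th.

diminished fifth

Spelling the chord: Db F Ab Cb Eb.
The 3rd is F and the 7th is Cb.
F up to Cb is 6 semitones, a half step narrower than a perfect fifth, so the interval is diminished.
This 3–7 tritone is the characteristic tension at the heart of the dominant sound.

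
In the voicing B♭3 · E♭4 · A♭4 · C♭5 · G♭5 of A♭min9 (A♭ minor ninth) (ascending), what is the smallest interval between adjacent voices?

minor third

Adjacent intervals: B♭3→E♭4 = perfect fourth; E♭4→A♭4 = perfect fourth; A♭4→C♭5 = minor third; C♭5→G♭5 = perfect fifth.
The smallest is A♭4 to C♭5, a minor third (3 semitones).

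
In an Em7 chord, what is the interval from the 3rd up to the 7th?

The chord tones of Emin7 are E-G-B-D.
The 3rd is G and the 7th is D.
From G to D is 7 semitones, exactly the perfect fifth.

perfect 5th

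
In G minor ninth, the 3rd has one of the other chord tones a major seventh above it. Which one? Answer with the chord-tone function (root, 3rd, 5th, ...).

9th

Spelling the chord: G–Bb–D–F–A.
The 3rd is Bb. A major seventh above Bb is A.
A is the chord's 9th.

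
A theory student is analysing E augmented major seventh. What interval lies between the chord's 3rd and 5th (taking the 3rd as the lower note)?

major third

Emaj7#5 (E augmented major seventh): E, G♯, B♯, D♯.
The 3rd is G♯ and the 5th is B♯.
Counting 3 letters and 4 half steps from G♯ gives a major third.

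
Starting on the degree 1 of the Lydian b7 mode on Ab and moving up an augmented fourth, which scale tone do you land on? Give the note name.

D

The scale is Ab Bb C D Eb F Gb.
The degree 1 is Ab; an augmented fourth above that is D — scale degree 4.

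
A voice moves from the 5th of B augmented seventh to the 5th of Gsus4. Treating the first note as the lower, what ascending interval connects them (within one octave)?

The 5th of B augmented seventh is F𝄪; the 5th of Gsus4 is D.
From F𝄪 to D: 7 semitones over a sixth = diminished.

diminished 6th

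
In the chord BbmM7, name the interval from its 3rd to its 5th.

Bbm(maj7) (Bb minor-major seventh) is spelled Bb–Db–F–A.
So we need the interval from Db up to F.
Db up to F spans 3 letter names and 4 semitones — a major third.

major third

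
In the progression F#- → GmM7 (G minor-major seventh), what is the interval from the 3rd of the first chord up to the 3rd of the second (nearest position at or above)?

m2

The 3rd of F#- is A; the 3rd of GmM7 (G minor-major seventh) is Bb.
A up to Bb is 1 semitone, a half step narrower than a major second, so the interval is minor.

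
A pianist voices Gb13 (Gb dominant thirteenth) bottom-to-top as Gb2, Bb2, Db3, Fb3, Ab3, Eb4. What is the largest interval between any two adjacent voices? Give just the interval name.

perfect 5th

Adjacent intervals: Gb2→Bb2 = major third; Bb2→Db3 = minor third; Db3→Fb3 = minor third; Fb3→Ab3 = major third; Ab3→Eb4 = perfect fifth.
The largest is Ab3 to Eb4, a perfect fifth (7 semitones).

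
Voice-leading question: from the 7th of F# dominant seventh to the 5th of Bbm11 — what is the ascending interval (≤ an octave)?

minor second

The 7th of F# dominant seventh is E; the 5th of Bbm11 is F.
2 letter names make it a second; at 1 semitone (a half step narrower than major) the quality is minor.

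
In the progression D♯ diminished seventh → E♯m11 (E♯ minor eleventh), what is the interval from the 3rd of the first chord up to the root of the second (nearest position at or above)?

M7

D♯ diminished seventh has F♯ as its 3rd, and E♯m11 (E♯ minor eleventh) has E♯ as its root.
Counting 7 letters and 11 half steps from F♯ gives a major seventh.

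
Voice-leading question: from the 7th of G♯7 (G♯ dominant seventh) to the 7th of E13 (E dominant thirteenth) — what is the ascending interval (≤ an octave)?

G♯7 (G♯ dominant seventh) has F♯ as its 7th, and E13 (E dominant thirteenth) has D as its 7th.
F♯ up to D is 8 semitones, a half step narrower than a major sixth, so the interval is minor.

minor sixth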